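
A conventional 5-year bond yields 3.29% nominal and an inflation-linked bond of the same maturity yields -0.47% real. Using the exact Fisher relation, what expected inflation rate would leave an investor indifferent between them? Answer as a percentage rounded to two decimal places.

(1 + π) = (1 + i)/(1 + r) = 1.03290 / 0.99530 = 1.037778
Break-even inflation = 1.037778 − 1 → 3.78%.

3.78%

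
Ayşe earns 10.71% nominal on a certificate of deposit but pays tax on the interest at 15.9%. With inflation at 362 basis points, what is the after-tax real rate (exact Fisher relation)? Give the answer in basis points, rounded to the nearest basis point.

After-tax nominal return = 10.71% × (1 − 0.159) = 9.00711%.
1 + r = 1.0900711 / 1.03620 = 1.051989
After-tax real rate = 1.051989 − 1 → 520 basis points.

520 basis points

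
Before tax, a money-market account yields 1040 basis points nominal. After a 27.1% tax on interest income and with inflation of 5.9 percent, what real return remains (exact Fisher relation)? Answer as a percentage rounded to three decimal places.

After-tax nominal return = 10.4% × (1 − 0.271) = 7.5816%.
1 + r = 1.075816 / 1.05900 = 1.015879
After-tax real rate = 1.015879 − 1 → 1.588%.

1.588%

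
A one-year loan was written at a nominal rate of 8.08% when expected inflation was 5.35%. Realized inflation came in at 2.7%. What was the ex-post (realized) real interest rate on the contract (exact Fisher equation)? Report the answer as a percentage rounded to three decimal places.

Ex-post: (1 + 0.0808)/(1 + 0.0270) − 1 = 5.2386%
So the realized real rate is 5.239%.

5.239%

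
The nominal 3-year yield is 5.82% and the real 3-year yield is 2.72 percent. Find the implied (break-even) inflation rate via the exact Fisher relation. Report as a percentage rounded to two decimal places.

3.02%

(1 + π) = (1 + i)/(1 + r) = 1.05820 / 1.02720 = 1.030179
Break-even inflation = 1.030179 − 1 → 3.02%.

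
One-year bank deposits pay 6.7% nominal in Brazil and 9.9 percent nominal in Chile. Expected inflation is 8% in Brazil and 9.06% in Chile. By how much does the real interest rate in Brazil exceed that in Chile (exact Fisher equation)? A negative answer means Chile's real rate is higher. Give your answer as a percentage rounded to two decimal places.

-1.97%

Brazil: (1 + 0.0670)/(1 + 0.0800) − 1 = -1.2037%
Chile: (1 + 0.0990)/(1 + 0.0906) − 1 = 0.7702%
Differential = -1.2037% − 0.7702% = -1.9739% → -1.97%.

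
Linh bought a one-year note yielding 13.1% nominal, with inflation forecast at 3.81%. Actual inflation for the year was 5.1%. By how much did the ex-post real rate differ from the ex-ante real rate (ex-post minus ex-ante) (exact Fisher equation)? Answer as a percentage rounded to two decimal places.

Ex-ante: (1 + 0.1310)/(1 + 0.0381) − 1 = 8.9490%
Ex-post: (1 + 0.1310)/(1 + 0.0510) − 1 = 7.6118%
Difference (ex-post − ex-ante) = -1.3372% → -1.34%.

-1.34%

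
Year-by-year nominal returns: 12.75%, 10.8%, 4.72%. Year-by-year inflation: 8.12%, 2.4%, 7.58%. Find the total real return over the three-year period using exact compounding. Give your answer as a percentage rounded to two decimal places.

Nominal growth factor = 1.1275 × 1.1080 × 1.0472 = 1.308236
Price-level growth factor = 1.0812 × 1.0240 × 1.0758 = 1.191071
Real growth factor = 1.308236 / 1.191071 = 1.098369
Total real return = 1.098369 − 1 → 9.84%.

9.84%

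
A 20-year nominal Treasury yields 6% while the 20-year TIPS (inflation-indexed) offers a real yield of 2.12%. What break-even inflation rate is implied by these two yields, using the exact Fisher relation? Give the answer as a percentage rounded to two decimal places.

3.80%

(1 + π) = (1 + i)/(1 + r) = 1.06000 / 1.02120 = 1.037995
Break-even inflation = 1.037995 − 1 → 3.80%.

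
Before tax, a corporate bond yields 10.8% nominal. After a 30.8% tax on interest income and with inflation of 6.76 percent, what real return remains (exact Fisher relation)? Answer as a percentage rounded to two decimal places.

After-tax nominal return = 10.8% × (1 − 0.308) = 7.4736%.
1 + r = 1.074736 / 1.06760 = 1.006684
After-tax real rate = 1.006684 − 1 → 0.67%.

0.67%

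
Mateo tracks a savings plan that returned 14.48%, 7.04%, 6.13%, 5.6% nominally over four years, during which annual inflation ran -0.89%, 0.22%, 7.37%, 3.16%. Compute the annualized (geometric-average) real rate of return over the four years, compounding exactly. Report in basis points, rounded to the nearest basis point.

Nominal growth factor = 1.1448 × 1.0704 × 1.0613 × 1.0560 = 1.37333916
Price-level growth factor = 0.9911 × 1.0022 × 1.0737 × 1.0316 = 1.10018612
Real growth factor = 1.37333916 / 1.10018612 = 1.24827894
Annualized real rate = 1.24827894^(1/4) − 1 = 5.7007% → 570 basis points.

570 basis points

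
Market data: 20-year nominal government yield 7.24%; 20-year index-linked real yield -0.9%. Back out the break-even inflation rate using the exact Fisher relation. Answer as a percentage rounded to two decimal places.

8.21%

(1 + π) = (1 + i)/(1 + r) = 1.07240 / 0.99100 = 1.082139
Break-even inflation = 1.082139 − 1 → 8.21%.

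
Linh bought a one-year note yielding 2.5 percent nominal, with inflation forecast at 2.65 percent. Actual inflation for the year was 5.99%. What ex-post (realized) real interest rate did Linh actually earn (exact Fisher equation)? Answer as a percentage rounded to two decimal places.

Ex-post: (1 + 0.0250)/(1 + 0.0599) − 1 = -3.2928%
So the realized real rate is -3.29%.

-3.29%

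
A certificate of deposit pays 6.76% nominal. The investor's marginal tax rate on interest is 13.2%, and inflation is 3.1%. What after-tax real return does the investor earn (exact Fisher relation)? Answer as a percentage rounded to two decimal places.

After-tax nominal return = 6.76% × (1 − 0.132) = 5.86768%.
1 + r = 1.0586768 / 1.03100 = 1.026845
After-tax real rate = 1.026845 − 1 → 2.68%.

2.68%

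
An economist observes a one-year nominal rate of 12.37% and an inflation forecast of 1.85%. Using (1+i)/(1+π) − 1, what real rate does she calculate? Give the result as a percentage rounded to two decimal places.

By the Fisher relation, 1 + r = (1 + i)/(1 + π).
1 + r = 1.12370 / 1.01850 = 1.103289
r = 1.103289 − 1 = 10.3289%, i.e. 10.33%.

10.33%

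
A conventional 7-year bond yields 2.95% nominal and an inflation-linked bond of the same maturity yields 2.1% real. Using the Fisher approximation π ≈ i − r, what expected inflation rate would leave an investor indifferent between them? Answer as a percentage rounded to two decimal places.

0.85%

π ≈ i − r = 2.95% − 2.1% → 0.85%.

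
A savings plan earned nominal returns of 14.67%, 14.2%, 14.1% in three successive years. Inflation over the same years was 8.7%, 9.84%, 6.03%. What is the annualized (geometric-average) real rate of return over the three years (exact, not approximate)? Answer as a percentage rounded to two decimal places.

Nominal growth factor = 1.1467 × 1.1420 × 1.1410 = 1.49417533
Price-level growth factor = 1.0870 × 1.0984 × 1.0603 = 1.26595664
Real growth factor = 1.49417533 / 1.26595664 = 1.18027370
Annualized real rate = 1.18027370^(1/3) − 1 = 5.6804% → 5.68%.

5.68%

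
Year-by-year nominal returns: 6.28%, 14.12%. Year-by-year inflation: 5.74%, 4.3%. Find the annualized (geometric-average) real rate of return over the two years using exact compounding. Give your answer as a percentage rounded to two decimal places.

4.87%

Compound the nominal returns: 1.0628 × 1.1412 = 1.21286736.
Compound inflation: 1.0574 × 1.0430 = 1.10286820.
Deflate: 1.21286736 / 1.10286820 = 1.09973917.
Annualized real rate = 1.09973917^(1/2) − 1 = 4.8684% → 4.87%.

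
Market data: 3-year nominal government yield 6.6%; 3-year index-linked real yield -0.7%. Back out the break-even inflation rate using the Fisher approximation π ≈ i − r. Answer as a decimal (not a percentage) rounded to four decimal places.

0.0730

π ≈ i − r = 6.6% − (-0.7%) → 0.0730.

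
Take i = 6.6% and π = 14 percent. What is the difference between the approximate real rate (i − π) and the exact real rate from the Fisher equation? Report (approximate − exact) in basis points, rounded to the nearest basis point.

-91 basis points

Approximate: r ≈ 6.600% − 14.000% = -7.4000%
Exact: (1 + 0.0660)/(1 + 0.1400) − 1 = -6.4912%
Error = -7.4000% − (-6.4912%) = -0.9088% → -91 basis points.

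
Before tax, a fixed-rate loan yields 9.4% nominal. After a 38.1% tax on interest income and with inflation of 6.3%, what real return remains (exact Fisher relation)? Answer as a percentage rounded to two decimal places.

-0.45%

After-tax nominal return = 9.4% × (1 − 0.381) = 5.8186%.
1 + r = 1.058186 / 1.06300 = 0.995471
After-tax real rate = 0.995471 − 1 → -0.45%.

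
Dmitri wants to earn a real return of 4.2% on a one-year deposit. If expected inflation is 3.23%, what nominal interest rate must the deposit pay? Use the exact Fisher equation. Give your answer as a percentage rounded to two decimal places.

7.57%

(1 + i) = (1 + r)(1 + π) = 1.04200 × 1.03230 = 1.0756566
i = 1.0756566 − 1, so the required nominal rate is 7.57%.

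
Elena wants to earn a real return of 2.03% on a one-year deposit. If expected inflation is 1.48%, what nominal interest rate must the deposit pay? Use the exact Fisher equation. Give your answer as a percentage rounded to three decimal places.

3.540%

(1 + i) = (1 + r)(1 + π) = 1.02030 × 1.01480 = 1.03540044
i = 1.03540044 − 1, so the required nominal rate is 3.540%.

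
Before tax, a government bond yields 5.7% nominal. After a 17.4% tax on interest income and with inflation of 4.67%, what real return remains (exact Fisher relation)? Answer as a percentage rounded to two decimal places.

0.04%

After-tax nominal return = 5.7% × (1 − 0.174) = 4.7082%.
1 + r = 1.047082 / 1.04670 = 1.000365
After-tax real rate = 1.000365 − 1 → 0.04%.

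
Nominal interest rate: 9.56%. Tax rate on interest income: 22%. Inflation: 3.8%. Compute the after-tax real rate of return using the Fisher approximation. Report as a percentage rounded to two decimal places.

After-tax nominal return = 9.56% × (1 − 0.22) = 7.4568%.
r ≈ 7.4568% − 3.8% → 3.66%.

3.66%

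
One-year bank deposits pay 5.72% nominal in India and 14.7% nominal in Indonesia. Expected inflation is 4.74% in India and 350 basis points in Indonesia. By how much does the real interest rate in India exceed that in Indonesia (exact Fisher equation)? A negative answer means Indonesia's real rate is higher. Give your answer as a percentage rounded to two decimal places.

-9.89%

India: (1 + 0.0572)/(1 + 0.0474) − 1 = 0.9357%
Indonesia: (1 + 0.1470)/(1 + 0.0350) − 1 = 10.8213%
Differential = 0.9357% − 10.8213% = -9.8856% → -9.89%.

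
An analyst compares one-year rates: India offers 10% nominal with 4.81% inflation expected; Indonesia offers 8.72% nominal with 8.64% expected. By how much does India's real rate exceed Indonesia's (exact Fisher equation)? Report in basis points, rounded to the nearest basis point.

India: (1 + 0.1000)/(1 + 0.0481) − 1 = 4.9518%
Indonesia: (1 + 0.0872)/(1 + 0.0864) − 1 = 0.0736%
Differential = 4.9518% − 0.0736% = 4.8782% → 488 basis points.

488 basis points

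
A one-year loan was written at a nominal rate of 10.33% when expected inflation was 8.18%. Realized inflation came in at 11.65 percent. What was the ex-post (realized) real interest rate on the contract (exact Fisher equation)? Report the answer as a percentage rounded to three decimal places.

-1.182%

Ex-post: (1 + 0.1033)/(1 + 0.1165) − 1 = -1.1823%
So the realized real rate is -1.182%.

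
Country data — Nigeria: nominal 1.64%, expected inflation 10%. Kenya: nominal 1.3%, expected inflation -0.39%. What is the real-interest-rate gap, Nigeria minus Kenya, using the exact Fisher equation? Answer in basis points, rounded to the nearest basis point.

Nigeria: (1 + 0.0164)/(1 + 0.1000) − 1 = -7.6000%
Kenya: (1 + 0.0130)/(1 − 0.0039) − 1 = 1.6966%
Differential = -7.6000% − 1.6966% = -9.2966% → -930 basis points.

-930 basis points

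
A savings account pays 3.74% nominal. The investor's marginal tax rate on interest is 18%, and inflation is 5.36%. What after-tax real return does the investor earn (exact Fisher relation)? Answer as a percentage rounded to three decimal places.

After-tax nominal return = 3.74% × (1 − 0.18) = 3.0668%.
1 + r = 1.030668 / 1.05360 = 0.9782346
After-tax real rate = 0.9782346 − 1 → -2.177%.

-2.177%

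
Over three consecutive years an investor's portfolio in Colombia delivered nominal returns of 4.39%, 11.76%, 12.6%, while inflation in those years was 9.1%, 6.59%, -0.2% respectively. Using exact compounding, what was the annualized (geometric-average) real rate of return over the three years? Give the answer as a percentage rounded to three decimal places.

Compound the nominal returns: 1.0439 × 1.1176 × 1.1260 = 1.31366213.
Compound inflation: 1.0910 × 1.0659 × 0.9980 = 1.16057111.
Deflate: 1.31366213 / 1.16057111 = 1.13191008.
Annualized real rate = 1.13191008^(1/3) − 1 = 4.2167% → 4.217%.

4.217%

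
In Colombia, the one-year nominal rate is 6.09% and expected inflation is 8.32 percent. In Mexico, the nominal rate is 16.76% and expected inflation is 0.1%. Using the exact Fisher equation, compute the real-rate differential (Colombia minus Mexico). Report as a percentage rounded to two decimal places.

-18.70%

Colombia: (1 + 0.0609)/(1 + 0.0832) − 1 = -2.0587%
Mexico: (1 + 0.1676)/(1 + 0.0010) − 1 = 16.6434%
Differential = -2.0587% − 16.6434% = -18.7021% → -18.70%.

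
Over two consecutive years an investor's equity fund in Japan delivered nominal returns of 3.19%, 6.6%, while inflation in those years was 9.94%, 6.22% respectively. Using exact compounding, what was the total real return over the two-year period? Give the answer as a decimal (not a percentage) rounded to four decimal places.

Compound the nominal returns: 1.0319 × 1.0660 = 1.100005.
Compound inflation: 1.0994 × 1.0622 = 1.167783.
Deflate: 1.100005 / 1.167783 = 0.941961.
Total real return = 0.941961 − 1 → -0.0580.

-0.0580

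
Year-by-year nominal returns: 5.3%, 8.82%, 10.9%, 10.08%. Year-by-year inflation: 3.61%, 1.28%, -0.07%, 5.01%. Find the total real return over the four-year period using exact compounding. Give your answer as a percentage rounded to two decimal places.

Nominal growth factor = 1.0530 × 1.0882 × 1.1090 × 1.1008 = 1.398869
Price-level growth factor = 1.0361 × 1.0128 × 0.9993 × 1.0501 = 1.101164
Real growth factor = 1.398869 / 1.101164 = 1.270355
Total real return = 1.270355 − 1 → 27.04%.

27.04%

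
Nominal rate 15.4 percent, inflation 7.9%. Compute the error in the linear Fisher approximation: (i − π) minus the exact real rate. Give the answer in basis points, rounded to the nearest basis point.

55 basis points

Approximate: r ≈ 15.400% − 7.900% = 7.5000%
Exact: (1 + 0.1540)/(1 + 0.0790) − 1 = 6.9509%
Error = 7.5000% − 6.9509% = 0.5491% → 55 basis points.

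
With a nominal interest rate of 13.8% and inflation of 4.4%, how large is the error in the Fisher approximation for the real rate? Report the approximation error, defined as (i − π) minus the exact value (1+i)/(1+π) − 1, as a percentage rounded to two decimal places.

0.40%

Approximate: r ≈ 13.800% − 4.400% = 9.4000%
Exact: (1 + 0.1380)/(1 + 0.0440) − 1 = 9.0038%
Error = 9.4000% − 9.0038% = 0.3962% → 0.40%.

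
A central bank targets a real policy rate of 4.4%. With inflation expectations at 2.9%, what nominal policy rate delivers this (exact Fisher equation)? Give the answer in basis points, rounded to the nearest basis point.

(1 + i) = (1 + r)(1 + π) = 1.04400 × 1.02900 = 1.074276
i = 1.074276 − 1, so the required nominal rate is 743 basis points.

743 basis points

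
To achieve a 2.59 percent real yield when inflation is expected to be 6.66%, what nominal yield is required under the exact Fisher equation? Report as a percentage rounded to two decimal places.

(1 + i) = (1 + r)(1 + π) = 1.02590 × 1.06660 = 1.09422494
i = 1.09422494 − 1, so the required nominal rate is 9.42%.

9.42%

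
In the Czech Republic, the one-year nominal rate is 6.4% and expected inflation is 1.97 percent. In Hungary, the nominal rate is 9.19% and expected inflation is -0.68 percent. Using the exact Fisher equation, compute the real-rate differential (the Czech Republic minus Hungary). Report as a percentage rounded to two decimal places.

-5.59%

The Czech Republic: (1 + 0.0640)/(1 + 0.0197) − 1 = 4.3444%
Hungary: (1 + 0.0919)/(1 − 0.0068) − 1 = 9.9376%
Differential = 4.3444% − 9.9376% = -5.5932% → -5.59%.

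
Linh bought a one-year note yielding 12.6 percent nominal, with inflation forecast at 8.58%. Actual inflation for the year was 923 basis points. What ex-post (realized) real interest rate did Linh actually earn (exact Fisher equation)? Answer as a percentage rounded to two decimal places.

Ex-post: (1 + 0.1260)/(1 + 0.0923) − 1 = 3.0852%
So the realized real rate is 3.09%.

3.09%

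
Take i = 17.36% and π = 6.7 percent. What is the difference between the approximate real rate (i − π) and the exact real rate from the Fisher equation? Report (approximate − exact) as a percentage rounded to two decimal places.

Approximate: r ≈ 17.360% − 6.700% = 10.6600%
Exact: (1 + 0.1736)/(1 + 0.0670) − 1 = 9.9906%
Error = 10.6600% − 9.9906% = 0.6694% → 0.67%.

0.67%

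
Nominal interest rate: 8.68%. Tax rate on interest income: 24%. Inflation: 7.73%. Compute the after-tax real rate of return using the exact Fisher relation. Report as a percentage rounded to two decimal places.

-1.05%

After-tax nominal return = 8.68% × (1 − 0.24) = 6.5968%.
1 + r = 1.065968 / 1.07730 = 0.989481
After-tax real rate = 0.989481 − 1 → -1.05%.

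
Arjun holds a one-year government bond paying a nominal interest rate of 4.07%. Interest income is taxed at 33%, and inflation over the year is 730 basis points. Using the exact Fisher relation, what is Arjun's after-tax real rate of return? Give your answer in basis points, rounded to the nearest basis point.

-426 basis points

After-tax nominal return = 4.07% × (1 − 0.33) = 2.7269%.
1 + r = 1.027269 / 1.07300 = 0.957380
After-tax real rate = 0.957380 − 1 → -426 basis points.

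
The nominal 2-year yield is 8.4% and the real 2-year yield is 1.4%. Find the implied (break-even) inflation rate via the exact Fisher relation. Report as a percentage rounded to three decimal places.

6.903%

(1 + π) = (1 + i)/(1 + r) = 1.08400 / 1.01400 = 1.069034
Break-even inflation = 1.069034 − 1 → 6.903%.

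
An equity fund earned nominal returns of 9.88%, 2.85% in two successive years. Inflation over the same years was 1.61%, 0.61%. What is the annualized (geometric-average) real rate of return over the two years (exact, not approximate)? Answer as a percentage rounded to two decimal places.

5.14%

Compound the nominal returns: 1.0988 × 1.0285 = 1.13011580.
Compound inflation: 1.0161 × 1.0061 = 1.02229821.
Deflate: 1.13011580 / 1.02229821 = 1.10546589.
Annualized real rate = 1.10546589^(1/2) − 1 = 5.1411% → 5.14%.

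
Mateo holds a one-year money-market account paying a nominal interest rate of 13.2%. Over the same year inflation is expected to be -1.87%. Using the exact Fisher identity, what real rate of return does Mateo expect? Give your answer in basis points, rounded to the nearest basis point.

1536 basis points

1 + r = 1.13200 / 0.98130 = 1.153572
r = 1.153572 − 1 = 15.3572%, i.e. 1536 basis points.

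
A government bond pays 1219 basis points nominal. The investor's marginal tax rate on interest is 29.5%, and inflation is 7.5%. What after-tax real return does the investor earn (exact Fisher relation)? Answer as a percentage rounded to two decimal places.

1.02%

After-tax nominal return = 12.19% × (1 − 0.295) = 8.59395%.
1 + r = 1.0859395 / 1.07500 = 1.010176
After-tax real rate = 1.010176 − 1 → 1.02%.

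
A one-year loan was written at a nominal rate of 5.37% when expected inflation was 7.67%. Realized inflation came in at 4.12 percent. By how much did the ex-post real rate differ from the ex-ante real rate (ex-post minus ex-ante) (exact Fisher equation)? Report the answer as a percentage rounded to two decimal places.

Ex-ante: (1 + 0.0537)/(1 + 0.0767) − 1 = -2.1362%
Ex-post: (1 + 0.0537)/(1 + 0.0412) − 1 = 1.2005%
Difference (ex-post − ex-ante) = 3.3367% → 3.34%.

3.34%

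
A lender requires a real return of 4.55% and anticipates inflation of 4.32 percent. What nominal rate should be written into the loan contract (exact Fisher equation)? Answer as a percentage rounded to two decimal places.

(1 + i) = (1 + r)(1 + π) = 1.04550 × 1.04320 = 1.0906656
i = 1.0906656 − 1, so the required nominal rate is 9.07%.

9.07%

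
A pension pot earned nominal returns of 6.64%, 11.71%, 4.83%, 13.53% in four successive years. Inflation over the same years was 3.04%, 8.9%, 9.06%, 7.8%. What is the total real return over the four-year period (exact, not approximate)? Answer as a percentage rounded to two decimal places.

Nominal growth factor = 1.0664 × 1.1171 × 1.0483 × 1.1353 = 1.417779
Price-level growth factor = 1.0304 × 1.0890 × 1.0906 × 1.0780 = 1.319222
Real growth factor = 1.417779 / 1.319222 = 1.074708
Total real return = 1.074708 − 1 → 7.47%.

7.47%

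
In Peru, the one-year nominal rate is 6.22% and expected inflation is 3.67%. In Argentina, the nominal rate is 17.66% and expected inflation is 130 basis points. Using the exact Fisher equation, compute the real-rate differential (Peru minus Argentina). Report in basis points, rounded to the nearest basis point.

Peru: (1 + 0.0622)/(1 + 0.0367) − 1 = 2.4597%
Argentina: (1 + 0.1766)/(1 + 0.0130) − 1 = 16.1500%
Differential = 2.4597% − 16.1500% = -13.6903% → -1369 basis points.

-1369 basis points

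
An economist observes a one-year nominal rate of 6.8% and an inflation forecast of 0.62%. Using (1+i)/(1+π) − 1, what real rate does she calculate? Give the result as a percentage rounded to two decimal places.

By the Fisher relation, 1 + r = (1 + i)/(1 + π).
1 + r = 1.06800 / 1.00620 = 1.061419
r = 1.061419 − 1 = 6.1419%, i.e. 6.14%.

6.14%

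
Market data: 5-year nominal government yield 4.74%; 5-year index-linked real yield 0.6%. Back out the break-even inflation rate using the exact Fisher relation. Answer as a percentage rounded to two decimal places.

(1 + π) = (1 + i)/(1 + r) = 1.04740 / 1.00600 = 1.041153
Break-even inflation = 1.041153 − 1 → 4.12%.

4.12%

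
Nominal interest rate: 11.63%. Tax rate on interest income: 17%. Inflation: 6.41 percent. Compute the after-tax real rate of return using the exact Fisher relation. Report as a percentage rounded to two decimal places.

After-tax nominal return = 11.63% × (1 − 0.17) = 9.6529%.
1 + r = 1.096529 / 1.06410 = 1.030476
After-tax real rate = 1.030476 − 1 → 3.05%.

3.05%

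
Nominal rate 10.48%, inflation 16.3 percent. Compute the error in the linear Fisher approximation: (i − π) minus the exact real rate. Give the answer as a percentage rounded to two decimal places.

Approximate: r ≈ 10.480% − 16.300% = -5.8200%
Exact: (1 + 0.1048)/(1 + 0.1630) − 1 = -5.0043%
Error = -5.8200% − (-5.0043%) = -0.8157% → -0.82%.

-0.82%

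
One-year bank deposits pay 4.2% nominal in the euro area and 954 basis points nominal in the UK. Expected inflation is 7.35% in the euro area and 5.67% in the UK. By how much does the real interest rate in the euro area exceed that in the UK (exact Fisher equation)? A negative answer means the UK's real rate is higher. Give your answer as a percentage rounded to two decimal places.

The euro area: (1 + 0.0420)/(1 + 0.0735) − 1 = -2.9343%
The UK: (1 + 0.0954)/(1 + 0.0567) − 1 = 3.6623%
Differential = -2.9343% − 3.6623% = -6.5967% → -6.60%.

-6.60%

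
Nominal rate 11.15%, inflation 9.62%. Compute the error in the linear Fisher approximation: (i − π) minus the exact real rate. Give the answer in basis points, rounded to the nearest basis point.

Approximate: r ≈ 11.150% − 9.620% = 1.5300%
Exact: (1 + 0.1115)/(1 + 0.0962) − 1 = 1.3957%
Error = 1.5300% − 1.3957% = 0.1343% → 13 basis points.

13 basis points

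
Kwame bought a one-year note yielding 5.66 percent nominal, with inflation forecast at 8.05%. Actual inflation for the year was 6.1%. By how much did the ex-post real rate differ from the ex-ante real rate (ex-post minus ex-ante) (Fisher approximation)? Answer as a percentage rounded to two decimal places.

1.95%

Ex-ante: 5.66% − 8.05% = -2.390%
Ex-post: 5.66% − 6.1% = -0.440%
Difference (ex-post − ex-ante) = 1.9500% → 1.95%.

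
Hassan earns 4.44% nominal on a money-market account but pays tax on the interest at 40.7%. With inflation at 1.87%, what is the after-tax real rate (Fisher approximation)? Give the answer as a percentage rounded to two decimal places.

0.76%

After-tax nominal return = 4.44% × (1 − 0.407) = 2.63292%.
r ≈ 2.63292% − 1.87% → 0.76%.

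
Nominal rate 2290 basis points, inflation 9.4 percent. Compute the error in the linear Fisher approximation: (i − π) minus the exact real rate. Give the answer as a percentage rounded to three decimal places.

Approximate: r ≈ 22.900% − 9.400% = 13.5000%
Exact: (1 + 0.2290)/(1 + 0.0940) − 1 = 12.3400%
Error = 13.5000% − 12.3400% = 1.1600% → 1.160%.

1.160%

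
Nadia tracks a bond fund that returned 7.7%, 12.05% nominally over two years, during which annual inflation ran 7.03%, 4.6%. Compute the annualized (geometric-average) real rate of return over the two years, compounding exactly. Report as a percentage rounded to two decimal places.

3.82%

Nominal growth factor = 1.0770 × 1.1205 = 1.20677850
Price-level growth factor = 1.0703 × 1.0460 = 1.11953380
Real growth factor = 1.20677850 / 1.11953380 = 1.07792949
Annualized real rate = 1.07792949^(1/2) − 1 = 3.8234% → 3.82%.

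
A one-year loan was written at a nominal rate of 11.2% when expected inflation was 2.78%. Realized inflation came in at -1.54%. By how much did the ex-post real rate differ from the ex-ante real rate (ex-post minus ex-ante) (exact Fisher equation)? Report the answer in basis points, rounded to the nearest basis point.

475 basis points

Ex-ante: (1 + 0.1120)/(1 + 0.0278) − 1 = 8.1923%
Ex-post: (1 + 0.1120)/(1 − 0.0154) − 1 = 12.9393%
Difference (ex-post − ex-ante) = 4.7470% → 475 basis points.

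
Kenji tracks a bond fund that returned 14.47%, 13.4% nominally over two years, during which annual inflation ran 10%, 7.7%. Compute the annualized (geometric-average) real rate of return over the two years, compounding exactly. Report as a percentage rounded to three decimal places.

Nominal growth factor = 1.1447 × 1.1340 = 1.29808980
Price-level growth factor = 1.1000 × 1.0770 = 1.18470000
Real growth factor = 1.29808980 / 1.18470000 = 1.09571183
Annualized real rate = 1.09571183^(1/2) − 1 = 4.6763% → 4.676%.

4.676%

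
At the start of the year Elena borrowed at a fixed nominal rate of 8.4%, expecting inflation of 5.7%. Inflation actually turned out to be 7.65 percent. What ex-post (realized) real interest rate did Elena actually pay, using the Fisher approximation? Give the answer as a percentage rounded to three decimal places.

0.750%

Ex-post: 8.4% − 7.65% = 0.750%
So the realized real rate is 0.750%.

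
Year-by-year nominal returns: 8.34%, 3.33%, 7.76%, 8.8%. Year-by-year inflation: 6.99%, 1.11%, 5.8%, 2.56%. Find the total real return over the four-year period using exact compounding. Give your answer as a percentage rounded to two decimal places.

Nominal growth factor = 1.0834 × 1.0333 × 1.0776 × 1.0880 = 1.312507
Price-level growth factor = 1.0699 × 1.0111 × 1.0580 × 1.0256 = 1.173819
Real growth factor = 1.312507 / 1.173819 = 1.118152
Total real return = 1.118152 − 1 → 11.82%.

11.82%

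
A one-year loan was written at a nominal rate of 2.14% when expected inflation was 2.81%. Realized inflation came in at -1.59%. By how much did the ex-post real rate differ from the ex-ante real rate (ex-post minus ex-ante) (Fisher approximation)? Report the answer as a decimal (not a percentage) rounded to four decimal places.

0.0440

Ex-ante: 2.14% − 2.81% = -0.670%
Ex-post: 2.14% − (-1.59%) = 3.730%
Difference (ex-post − ex-ante) = 4.4000% → 0.0440.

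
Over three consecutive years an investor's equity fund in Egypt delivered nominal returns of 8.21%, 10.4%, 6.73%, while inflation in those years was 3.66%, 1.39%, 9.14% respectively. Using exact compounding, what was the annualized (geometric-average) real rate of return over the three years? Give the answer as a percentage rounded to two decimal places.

3.59%

Nominal growth factor = 1.0821 × 1.1040 × 1.0673 = 1.27503756
Price-level growth factor = 1.0366 × 1.0139 × 1.0914 = 1.14707094
Real growth factor = 1.27503756 / 1.14707094 = 1.11155947
Annualized real rate = 1.11155947^(1/3) − 1 = 3.5883% → 3.59%.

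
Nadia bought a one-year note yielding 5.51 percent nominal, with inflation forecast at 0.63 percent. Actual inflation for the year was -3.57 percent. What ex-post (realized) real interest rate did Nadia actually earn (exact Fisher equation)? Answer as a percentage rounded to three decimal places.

9.416%

Ex-post: (1 + 0.0551)/(1 − 0.0357) − 1 = 9.4162%
So the realized real rate is 9.416%.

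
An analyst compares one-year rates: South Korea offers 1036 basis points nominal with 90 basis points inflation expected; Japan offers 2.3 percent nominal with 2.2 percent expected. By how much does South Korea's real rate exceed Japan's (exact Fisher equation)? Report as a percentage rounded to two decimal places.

South Korea: (1 + 0.1036)/(1 + 0.0090) − 1 = 9.3756%
Japan: (1 + 0.0230)/(1 + 0.0220) − 1 = 0.0978%
Differential = 9.3756% − 0.0978% = 9.2778% → 9.28%.

9.28%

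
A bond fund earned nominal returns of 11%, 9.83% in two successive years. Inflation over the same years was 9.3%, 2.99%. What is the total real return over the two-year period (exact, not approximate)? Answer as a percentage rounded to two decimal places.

Compound the nominal returns: 1.1100 × 1.0983 = 1.219113.
Compound inflation: 1.0930 × 1.0299 = 1.125681.
Deflate: 1.219113 / 1.125681 = 1.083001.
Total real return = 1.083001 − 1 → 8.30%.

8.30%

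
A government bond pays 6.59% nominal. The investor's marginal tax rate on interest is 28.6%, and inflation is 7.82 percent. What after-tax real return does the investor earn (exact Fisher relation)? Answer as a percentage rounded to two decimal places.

-2.89%

After-tax nominal return = 6.59% × (1 − 0.286) = 4.70526%.
1 + r = 1.0470526 / 1.07820 = 0.971112
After-tax real rate = 0.971112 − 1 → -2.89%.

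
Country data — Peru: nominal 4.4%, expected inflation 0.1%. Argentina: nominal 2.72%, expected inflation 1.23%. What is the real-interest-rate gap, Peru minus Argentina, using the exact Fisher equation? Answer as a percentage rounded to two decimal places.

Peru: (1 + 0.0440)/(1 + 0.0010) − 1 = 4.2957%
Argentina: (1 + 0.0272)/(1 + 0.0123) − 1 = 1.4719%
Differential = 4.2957% − 1.4719% = 2.8238% → 2.82%.

2.82%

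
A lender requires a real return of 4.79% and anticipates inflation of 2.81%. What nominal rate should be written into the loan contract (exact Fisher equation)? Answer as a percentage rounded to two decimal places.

7.73%

(1 + i) = (1 + r)(1 + π) = 1.04790 × 1.02810 = 1.07734599
i = 1.07734599 − 1, so the required nominal rate is 7.73%.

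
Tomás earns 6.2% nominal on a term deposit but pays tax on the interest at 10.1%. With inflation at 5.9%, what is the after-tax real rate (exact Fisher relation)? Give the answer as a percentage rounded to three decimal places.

-0.308%

After-tax nominal return = 6.2% × (1 − 0.101) = 5.5738%.
1 + r = 1.055738 / 1.05900 = 0.996920
After-tax real rate = 0.996920 − 1 → -0.308%.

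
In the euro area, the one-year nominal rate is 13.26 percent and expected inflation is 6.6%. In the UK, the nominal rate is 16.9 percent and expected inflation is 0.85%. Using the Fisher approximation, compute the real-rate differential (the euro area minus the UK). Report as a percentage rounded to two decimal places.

-9.39%

The euro area: 13.26% − 6.6% = 6.660%
The UK: 16.9% − 0.85% = 16.050%
Differential = -9.390% → -9.39%.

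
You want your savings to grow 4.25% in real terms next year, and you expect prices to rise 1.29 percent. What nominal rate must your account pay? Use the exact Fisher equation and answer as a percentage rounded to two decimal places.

5.59%

(1 + i) = (1 + r)(1 + π) = 1.04250 × 1.01290 = 1.05594825
i = 1.05594825 − 1, so the required nominal rate is 5.59%.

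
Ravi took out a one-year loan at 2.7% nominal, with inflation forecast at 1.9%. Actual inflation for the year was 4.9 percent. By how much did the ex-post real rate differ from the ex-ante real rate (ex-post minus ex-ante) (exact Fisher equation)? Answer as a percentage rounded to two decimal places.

-2.88%

Ex-ante: (1 + 0.0270)/(1 + 0.0190) − 1 = 0.7851%
Ex-post: (1 + 0.0270)/(1 + 0.0490) − 1 = -2.0972%
Difference (ex-post − ex-ante) = -2.8823% → -2.88%.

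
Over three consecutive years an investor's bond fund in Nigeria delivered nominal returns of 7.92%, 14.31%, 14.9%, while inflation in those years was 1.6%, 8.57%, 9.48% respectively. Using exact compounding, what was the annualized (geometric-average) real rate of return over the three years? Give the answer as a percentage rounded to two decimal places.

5.48%

Compound the nominal returns: 1.0792 × 1.1431 × 1.1490 = 1.41744491.
Compound inflation: 1.0160 × 1.0857 × 1.0948 = 1.20764235.
Deflate: 1.41744491 / 1.20764235 = 1.17372906.
Annualized real rate = 1.17372906^(1/3) − 1 = 5.4847% → 5.48%.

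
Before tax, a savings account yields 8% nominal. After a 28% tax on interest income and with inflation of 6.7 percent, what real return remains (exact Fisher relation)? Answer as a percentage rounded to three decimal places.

After-tax nominal return = 8% × (1 − 0.28) = 5.7600%.
1 + r = 1.05760 / 1.06700 = 0.991190
After-tax real rate = 0.991190 − 1 → -0.881%.

-0.881%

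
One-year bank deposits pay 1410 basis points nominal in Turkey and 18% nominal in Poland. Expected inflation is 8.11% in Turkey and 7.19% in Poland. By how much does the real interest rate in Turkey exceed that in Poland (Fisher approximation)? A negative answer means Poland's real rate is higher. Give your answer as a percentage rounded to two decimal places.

-4.82%

Turkey: 14.1% − 8.11% = 5.990%
Poland: 18% − 7.19% = 10.810%
Differential = -4.820% → -4.82%.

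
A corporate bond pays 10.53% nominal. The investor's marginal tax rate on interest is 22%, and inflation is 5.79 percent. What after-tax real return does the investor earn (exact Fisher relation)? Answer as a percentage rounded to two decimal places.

After-tax nominal return = 10.53% × (1 − 0.22) = 8.2134%.
1 + r = 1.082134 / 1.05790 = 1.022908
After-tax real rate = 1.022908 − 1 → 2.29%.

2.29%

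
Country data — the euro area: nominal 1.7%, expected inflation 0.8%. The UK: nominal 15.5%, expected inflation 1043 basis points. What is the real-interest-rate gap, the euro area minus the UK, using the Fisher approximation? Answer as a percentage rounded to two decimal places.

-4.17%

The euro area: 1.7% − 0.8% = 0.900%
The UK: 15.5% − 10.43% = 5.070%
Differential = -4.170% → -4.17%.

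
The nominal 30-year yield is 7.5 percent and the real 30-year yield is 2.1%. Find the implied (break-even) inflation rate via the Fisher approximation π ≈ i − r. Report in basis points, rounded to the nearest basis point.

540 basis points

π ≈ i − r = 7.5% − 2.1% → 540 basis points.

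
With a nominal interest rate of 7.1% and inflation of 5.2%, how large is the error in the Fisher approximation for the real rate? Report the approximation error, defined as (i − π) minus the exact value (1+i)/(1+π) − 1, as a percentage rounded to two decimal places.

0.09%

Approximate: r ≈ 7.100% − 5.200% = 1.9000%
Exact: (1 + 0.0710)/(1 + 0.0520) − 1 = 1.8061%
Error = 1.9000% − 1.8061% = 0.0939% → 0.09%.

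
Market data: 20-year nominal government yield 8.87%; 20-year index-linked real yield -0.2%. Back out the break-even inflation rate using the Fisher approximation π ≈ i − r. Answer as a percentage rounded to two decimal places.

π ≈ i − r = 8.87% − (-0.2%) → 9.07%.

9.07%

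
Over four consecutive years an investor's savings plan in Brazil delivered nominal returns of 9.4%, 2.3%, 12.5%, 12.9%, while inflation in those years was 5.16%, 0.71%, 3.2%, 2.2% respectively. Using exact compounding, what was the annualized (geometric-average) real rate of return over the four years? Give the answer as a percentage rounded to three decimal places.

Nominal growth factor = 1.0940 × 1.0230 × 1.1250 × 1.1290 = 1.421475635
Price-level growth factor = 1.0516 × 1.0071 × 1.0320 × 1.0220 = 1.117001526
Real growth factor = 1.421475635 / 1.117001526 = 1.272581641
Annualized real rate = 1.272581641^(1/4) − 1 = 6.21147% → 6.211%.

6.211%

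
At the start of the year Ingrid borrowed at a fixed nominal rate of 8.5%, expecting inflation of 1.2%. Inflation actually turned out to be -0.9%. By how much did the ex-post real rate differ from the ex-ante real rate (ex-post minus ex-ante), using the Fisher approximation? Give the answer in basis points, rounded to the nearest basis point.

210 basis points

Ex-ante: 8.5% − 1.2% = 7.300%
Ex-post: 8.5% − (-0.9%) = 9.400%
Difference (ex-post − ex-ante) = 2.1000% → 210 basis points.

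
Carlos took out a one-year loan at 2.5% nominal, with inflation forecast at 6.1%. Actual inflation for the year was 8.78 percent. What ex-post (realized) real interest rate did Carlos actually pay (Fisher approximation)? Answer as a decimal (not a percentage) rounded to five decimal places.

Ex-post: 2.5% − 8.78% = -6.280%
So the realized real rate is -0.06280.

-0.06280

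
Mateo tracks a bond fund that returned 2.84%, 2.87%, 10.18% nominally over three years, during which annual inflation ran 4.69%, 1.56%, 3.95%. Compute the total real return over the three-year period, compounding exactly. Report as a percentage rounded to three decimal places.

5.463%

Compound the nominal returns: 1.0284 × 1.0287 × 1.1018 = 1.165611.
Compound inflation: 1.0469 × 1.0156 × 1.0395 = 1.105229.
Deflate: 1.165611 / 1.105229 = 1.054633.
Total real return = 1.054633 − 1 → 5.463%.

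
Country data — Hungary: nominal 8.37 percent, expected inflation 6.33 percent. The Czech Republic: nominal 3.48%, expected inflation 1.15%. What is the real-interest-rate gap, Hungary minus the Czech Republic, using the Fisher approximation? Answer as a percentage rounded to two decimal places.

Hungary: 8.37% − 6.33% = 2.040%
The Czech Republic: 3.48% − 1.15% = 2.330%
Differential = -0.290% → -0.29%.

-0.29%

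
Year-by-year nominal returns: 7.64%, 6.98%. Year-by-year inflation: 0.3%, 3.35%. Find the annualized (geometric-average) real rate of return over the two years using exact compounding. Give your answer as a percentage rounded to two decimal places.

Nominal growth factor = 1.0764 × 1.0698 = 1.15153272
Price-level growth factor = 1.0030 × 1.0335 = 1.03660050
Real growth factor = 1.15153272 / 1.03660050 = 1.11087417
Annualized real rate = 1.11087417^(1/2) − 1 = 5.3980% → 5.40%.

5.40%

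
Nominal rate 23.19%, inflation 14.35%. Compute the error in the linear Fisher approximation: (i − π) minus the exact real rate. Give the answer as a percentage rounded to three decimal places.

1.109%

Approximate: r ≈ 23.190% − 14.350% = 8.8400%
Exact: (1 + 0.2319)/(1 + 0.1435) − 1 = 7.7307%
Error = 8.8400% − 7.7307% = 1.1093% → 1.109%.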